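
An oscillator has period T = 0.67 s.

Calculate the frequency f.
f = 1/T = 1/0.67 = 1.493 Hz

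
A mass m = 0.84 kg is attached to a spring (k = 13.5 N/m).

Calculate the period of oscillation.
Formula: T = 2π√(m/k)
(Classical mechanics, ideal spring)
T = 2π√(m/k) = 2π√(0.84/13.5) = 1.567 s; f = 1/T = 0.638 Hz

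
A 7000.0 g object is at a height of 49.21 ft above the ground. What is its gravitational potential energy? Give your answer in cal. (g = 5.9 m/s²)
PE = mgh = 7 kg × 5.9 m/s² × 15 m = 619.5 J = 148.1 cal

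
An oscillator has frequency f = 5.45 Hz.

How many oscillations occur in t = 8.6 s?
n = f×t = 5.45×8.6 = 46.87 oscillations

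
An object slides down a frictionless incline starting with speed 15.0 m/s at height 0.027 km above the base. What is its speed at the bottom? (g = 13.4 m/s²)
½mv₀² + mgh = ½mv² → v = √(v₀² + 2gh) = √(15² + 2×13.4×27) = 30.8 m/s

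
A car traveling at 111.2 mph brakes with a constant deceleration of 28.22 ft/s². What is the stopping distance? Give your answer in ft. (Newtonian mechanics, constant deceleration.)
d = v₀² / (2a) (with unit conversion) = 471.3 ft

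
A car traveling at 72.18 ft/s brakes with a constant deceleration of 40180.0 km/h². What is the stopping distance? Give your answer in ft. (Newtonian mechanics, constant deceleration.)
d = v₀² / (2a) (with unit conversion) = 256.1 ft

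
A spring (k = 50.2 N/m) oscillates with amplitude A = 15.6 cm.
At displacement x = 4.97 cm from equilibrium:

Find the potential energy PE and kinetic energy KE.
E_total = ½kA² = ½×50.2×(0.156)² = 0.6108 J
PE = ½kx² = ½×50.2×(0.0497)² = 0.062 J
KE = E_total − PE = 0.5488 J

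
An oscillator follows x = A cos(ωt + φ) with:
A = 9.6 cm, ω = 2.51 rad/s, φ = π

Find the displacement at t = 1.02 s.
x = A cos(ωt + φ) = 9.6×cos(2.51×1.02 + π) = 8.023 cm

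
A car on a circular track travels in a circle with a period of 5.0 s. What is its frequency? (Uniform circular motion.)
f = 1/T = 1/5.0 = 0.2 Hz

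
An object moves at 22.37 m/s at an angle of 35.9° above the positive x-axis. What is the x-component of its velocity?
vₓ = v cos(θ) = 22.37 × cos(35.9°) = 18.12 m/s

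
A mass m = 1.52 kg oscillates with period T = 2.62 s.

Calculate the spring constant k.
T = 2π√(m/k) → k = m(2π/T)² = 1.52×(2π/2.62)² = 8.742 N/m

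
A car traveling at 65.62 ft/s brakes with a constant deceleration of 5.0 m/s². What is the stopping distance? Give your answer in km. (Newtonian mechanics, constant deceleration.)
d = v₀² / (2a) (with unit conversion) = 0.04 km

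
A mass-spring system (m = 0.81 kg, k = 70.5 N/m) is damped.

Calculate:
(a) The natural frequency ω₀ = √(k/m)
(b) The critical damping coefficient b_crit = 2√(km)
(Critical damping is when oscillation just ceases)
ω₀ = √(k/m) = √(70.5/0.81) = 9.329 rad/s
b_crit = 2√(km) = 2√(70.5×0.81) = 15.11 kg/s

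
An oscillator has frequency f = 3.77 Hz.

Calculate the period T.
T = 1/f = 1/3.77 = 0.2653 s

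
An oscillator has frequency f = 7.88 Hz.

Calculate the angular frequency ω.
ω = 2πf = 2π×7.88 = 49.51 rad/s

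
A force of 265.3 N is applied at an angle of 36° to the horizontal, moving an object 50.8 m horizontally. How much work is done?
W = Fd cosθ = 265.3×50.8×cos(36°) = 10903.0 J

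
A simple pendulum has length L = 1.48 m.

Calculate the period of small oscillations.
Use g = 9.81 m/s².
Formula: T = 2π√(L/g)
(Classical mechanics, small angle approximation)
T = 2π√(L/g) = 2π√(1.48/9.81) = 2.44 s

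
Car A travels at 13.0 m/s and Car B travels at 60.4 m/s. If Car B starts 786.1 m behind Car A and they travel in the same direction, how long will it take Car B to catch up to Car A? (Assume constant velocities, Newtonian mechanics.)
Relative speed: v_rel = 60.4 - 13.0 = 47.4 m/s
Time to catch: t = d₀/v_rel = 786.1/47.4 = 16.58 s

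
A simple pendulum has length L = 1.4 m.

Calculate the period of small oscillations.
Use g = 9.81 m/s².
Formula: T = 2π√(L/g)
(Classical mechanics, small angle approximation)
T = 2π√(L/g) = 2π√(1.4/9.81) = 2.374 s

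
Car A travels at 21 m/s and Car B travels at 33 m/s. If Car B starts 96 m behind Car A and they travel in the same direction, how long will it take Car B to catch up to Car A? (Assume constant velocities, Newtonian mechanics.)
Relative speed: v_rel = 33 - 21 = 12 m/s
Time to catch: t = d₀/v_rel = 96/12 = 8.0 s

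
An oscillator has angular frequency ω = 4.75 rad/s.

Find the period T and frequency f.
T = 2π/ω = 2π/4.75 = 1.323 s; f = ω/2π = 0.756 Hz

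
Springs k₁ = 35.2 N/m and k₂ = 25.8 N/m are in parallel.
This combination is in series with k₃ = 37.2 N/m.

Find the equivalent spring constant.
k₁₂ = k₁ + k₂ = 61 N/m (parallel)
1/k_eq = 1/k₁₂ + 1/k₃ → k_eq = 23.11 N/m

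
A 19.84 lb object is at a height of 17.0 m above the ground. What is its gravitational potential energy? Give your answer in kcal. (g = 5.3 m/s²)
PE = mgh = 8.999 kg × 5.3 m/s² × 17 m = 810.8 J = 0.1938 kcal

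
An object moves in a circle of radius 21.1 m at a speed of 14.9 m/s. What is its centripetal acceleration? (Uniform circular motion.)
a_c = v²/r = 14.9²/21.1 = 222.01/21.1 = 10.52 m/s²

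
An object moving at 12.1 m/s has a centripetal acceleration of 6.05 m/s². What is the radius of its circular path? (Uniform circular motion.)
r = v²/a_c = 12.1²/6.05 = 24.2 m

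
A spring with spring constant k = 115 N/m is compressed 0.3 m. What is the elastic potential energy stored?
PE = ½kx² = ½×115×0.3² = 5.175 J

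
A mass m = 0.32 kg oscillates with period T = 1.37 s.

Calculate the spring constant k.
T = 2π√(m/k) → k = m(2π/T)² = 0.32×(2π/1.37)² = 6.731 N/m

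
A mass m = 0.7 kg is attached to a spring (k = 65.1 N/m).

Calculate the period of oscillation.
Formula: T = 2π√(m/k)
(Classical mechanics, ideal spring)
T = 2π√(m/k) = 2π√(0.7/65.1) = 0.6515 s; f = 1/T = 1.535 Hz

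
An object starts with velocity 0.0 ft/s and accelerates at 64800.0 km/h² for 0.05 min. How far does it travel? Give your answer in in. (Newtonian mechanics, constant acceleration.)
d = v₀t + ½at² (with unit conversion) = 885.8 in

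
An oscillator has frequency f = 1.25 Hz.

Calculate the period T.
T = 1/f = 1/1.25 = 0.8 s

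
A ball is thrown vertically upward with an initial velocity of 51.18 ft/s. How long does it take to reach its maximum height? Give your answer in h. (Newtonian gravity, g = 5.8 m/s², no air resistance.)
t_up = v₀/g (with unit conversion) = 0.0007471 h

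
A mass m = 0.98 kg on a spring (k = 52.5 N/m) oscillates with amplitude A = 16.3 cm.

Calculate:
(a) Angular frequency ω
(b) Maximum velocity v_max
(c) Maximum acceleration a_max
ω = √(k/m) = √(52.5/0.98) = 7.319 rad/s
v_max = ωA = 7.319×0.163 = 1.193 m/s
a_max = ω²A = 7.319²×0.163 = 8.732 m/s²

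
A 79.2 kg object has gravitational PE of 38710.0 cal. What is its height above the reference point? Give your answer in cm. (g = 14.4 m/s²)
PE = mgh → h = PE/(mg) = 1.62e+05 J / (79.2 kg × 14.4 m/s²) = 142 m = 14200.0 cm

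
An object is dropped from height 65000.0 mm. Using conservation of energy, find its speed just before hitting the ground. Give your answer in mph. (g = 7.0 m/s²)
mgh = ½mv² → v = √(2gh) = √(2×7.0×65) = 30.17 m/s = 67.48 mph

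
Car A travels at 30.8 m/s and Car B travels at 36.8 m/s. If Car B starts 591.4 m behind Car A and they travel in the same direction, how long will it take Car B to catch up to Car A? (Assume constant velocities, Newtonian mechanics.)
Relative speed: v_rel = 36.8 - 30.8 = 6 m/s
Time to catch: t = d₀/v_rel = 591.4/6 = 98.57 s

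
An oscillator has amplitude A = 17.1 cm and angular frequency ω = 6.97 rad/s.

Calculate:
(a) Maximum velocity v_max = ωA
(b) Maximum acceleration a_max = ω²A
v_max = ωA = 6.97×0.171 = 1.192 m/s
a_max = ω²A = 6.97²×0.171 = 8.307 m/s²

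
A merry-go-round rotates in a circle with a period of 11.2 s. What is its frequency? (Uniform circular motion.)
f = 1/T = 1/11.2 = 0.0893 Hz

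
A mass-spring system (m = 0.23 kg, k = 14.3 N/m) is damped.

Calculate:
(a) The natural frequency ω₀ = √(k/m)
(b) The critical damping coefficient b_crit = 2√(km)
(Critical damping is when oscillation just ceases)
ω₀ = √(k/m) = √(14.3/0.23) = 7.885 rad/s
b_crit = 2√(km) = 2√(14.3×0.23) = 3.627 kg/s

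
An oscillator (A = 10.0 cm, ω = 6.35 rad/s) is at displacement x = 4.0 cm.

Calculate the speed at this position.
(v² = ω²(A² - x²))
v = ω√(A² − x²) = 6.35×√(0.1² − 0.04²) = 0.582 m/s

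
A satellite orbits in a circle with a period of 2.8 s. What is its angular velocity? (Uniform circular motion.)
ω = 2π/T = 2π/2.8 = 2.244 rad/s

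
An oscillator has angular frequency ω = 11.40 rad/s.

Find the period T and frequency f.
T = 2π/ω = 2π/11.4 = 0.5512 s; f = ω/2π = 1.814 Hz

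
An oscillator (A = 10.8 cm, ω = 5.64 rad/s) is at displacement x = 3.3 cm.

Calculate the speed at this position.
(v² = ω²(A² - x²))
v = ω√(A² − x²) = 5.64×√(0.108² − 0.033²) = 0.58 m/s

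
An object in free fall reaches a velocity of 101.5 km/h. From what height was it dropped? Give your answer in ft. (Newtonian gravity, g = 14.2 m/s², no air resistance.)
h = v²/(2g) (with unit conversion) = 91.83 ft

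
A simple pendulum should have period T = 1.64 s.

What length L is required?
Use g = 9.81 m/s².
T = 2π√(L/g) → L = g(T/2π)² = 9.81×(1.64/2π)² = 0.6683 m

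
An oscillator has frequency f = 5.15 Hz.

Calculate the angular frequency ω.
ω = 2πf = 2π×5.15 = 32.36 rad/s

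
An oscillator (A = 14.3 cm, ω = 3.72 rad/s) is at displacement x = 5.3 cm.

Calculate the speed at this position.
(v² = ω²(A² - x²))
v = ω√(A² − x²) = 3.72×√(0.143² − 0.053²) = 0.4941 m/s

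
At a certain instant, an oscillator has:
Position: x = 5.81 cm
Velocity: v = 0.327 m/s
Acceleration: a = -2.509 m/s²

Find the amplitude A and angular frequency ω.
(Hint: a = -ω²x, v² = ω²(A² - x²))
a = −ω²x → ω = √(|a|/x) = √(2.509/0.0581) = 6.571 rad/s
v² = ω²(A² − x²) → A = √(x² + v²/ω²) = √(0.0581² + 0.327²/6.571²) = 0.0765 m = 7.65 cm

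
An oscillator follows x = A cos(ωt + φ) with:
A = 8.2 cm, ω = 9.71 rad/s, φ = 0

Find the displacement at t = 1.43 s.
x = A cos(ωt + φ) = 8.2×cos(9.71×1.43 + 0) = 2.044 cm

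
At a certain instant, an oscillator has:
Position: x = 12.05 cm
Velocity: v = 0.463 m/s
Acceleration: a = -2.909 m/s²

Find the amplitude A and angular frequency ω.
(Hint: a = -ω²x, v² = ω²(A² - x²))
a = −ω²x → ω = √(|a|/x) = √(2.909/0.1205) = 4.913 rad/s
v² = ω²(A² − x²) → A = √(x² + v²/ω²) = √(0.1205² + 0.463²/4.913²) = 0.153 m = 15.3 cm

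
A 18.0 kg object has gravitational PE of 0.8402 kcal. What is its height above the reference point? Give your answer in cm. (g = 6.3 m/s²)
PE = mgh → h = PE/(mg) = 3515 J / (18 kg × 6.3 m/s²) = 31 m = 3100.0 cm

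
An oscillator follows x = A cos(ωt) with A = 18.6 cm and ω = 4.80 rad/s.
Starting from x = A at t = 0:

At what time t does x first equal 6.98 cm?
cos(ωt) = x/A = 6.98/18.6 = 0.3753
ωt = arccos(0.3753) = 1.186 rad
t = 1.186/4.8 = 0.2471 s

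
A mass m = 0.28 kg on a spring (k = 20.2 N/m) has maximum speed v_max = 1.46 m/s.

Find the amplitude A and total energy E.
½mv²_max = ½kA² → A = v_max√(m/k) = 1.46×√(0.28/20.2) = 0.1719 m = 17.19 cm
E = ½mv²_max = ½×0.28×1.46² = 0.2984 J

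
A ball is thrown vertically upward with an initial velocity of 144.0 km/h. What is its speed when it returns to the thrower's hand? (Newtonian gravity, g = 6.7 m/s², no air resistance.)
By conservation of energy, the ball returns at the same speed = 144.0 km/h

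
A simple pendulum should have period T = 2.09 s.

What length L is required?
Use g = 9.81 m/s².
T = 2π√(L/g) → L = g(T/2π)² = 9.81×(2.09/2π)² = 1.085 m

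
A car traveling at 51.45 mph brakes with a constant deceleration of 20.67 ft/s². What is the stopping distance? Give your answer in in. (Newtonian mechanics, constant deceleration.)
d = v₀² / (2a) (with unit conversion) = 1653.0 in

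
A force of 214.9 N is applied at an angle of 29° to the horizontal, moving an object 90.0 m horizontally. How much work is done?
W = Fd cosθ = 214.9×90.0×cos(29°) = 16916.0 J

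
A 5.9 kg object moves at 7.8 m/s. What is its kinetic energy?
KE = ½mv² = ½×5.9×7.8² = 179.478 J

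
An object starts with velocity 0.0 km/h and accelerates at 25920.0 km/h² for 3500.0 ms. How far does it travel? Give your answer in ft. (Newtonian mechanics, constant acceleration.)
d = v₀t + ½at² (with unit conversion) = 40.19 ft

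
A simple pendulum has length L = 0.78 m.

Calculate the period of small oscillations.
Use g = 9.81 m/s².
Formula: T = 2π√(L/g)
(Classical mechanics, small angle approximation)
T = 2π√(L/g) = 2π√(0.78/9.81) = 1.772 s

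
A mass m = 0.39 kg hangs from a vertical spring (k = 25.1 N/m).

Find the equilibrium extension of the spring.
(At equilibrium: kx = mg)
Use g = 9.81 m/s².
x_eq = mg/k = 0.39×9.81/25.1 = 0.1524 m = 15.24 cm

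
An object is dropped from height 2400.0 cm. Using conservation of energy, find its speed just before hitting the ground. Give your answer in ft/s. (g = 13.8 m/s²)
mgh = ½mv² → v = √(2gh) = √(2×13.8×24) = 25.74 m/s = 84.44 ft/s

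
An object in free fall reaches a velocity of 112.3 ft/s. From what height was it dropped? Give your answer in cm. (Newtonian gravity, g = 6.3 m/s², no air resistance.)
h = v²/(2g) (with unit conversion) = 9299.0 cm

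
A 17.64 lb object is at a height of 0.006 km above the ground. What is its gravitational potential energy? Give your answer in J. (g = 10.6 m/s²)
PE = mgh = 8.001 kg × 10.6 m/s² × 6 m = 508.9 J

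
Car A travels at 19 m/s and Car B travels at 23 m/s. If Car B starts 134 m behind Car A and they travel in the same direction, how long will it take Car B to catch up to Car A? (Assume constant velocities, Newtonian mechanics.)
Relative speed: v_rel = 23 - 19 = 4 m/s
Time to catch: t = d₀/v_rel = 134/4 = 33.5 s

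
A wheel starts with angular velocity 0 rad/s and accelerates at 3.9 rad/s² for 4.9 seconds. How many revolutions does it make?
θ = ω₀t + ½αt² = 0×4.9 + ½×3.9×4.9² = 46.82 rad
Revolutions = θ/(2π) = 46.82/(2π) = 7.45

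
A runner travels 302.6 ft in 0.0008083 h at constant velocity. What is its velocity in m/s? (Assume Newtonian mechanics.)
v = d/t (with unit conversion) = 31.7 m/s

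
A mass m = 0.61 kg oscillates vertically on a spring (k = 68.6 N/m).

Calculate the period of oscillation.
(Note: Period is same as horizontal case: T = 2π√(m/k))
T = 2π√(m/k) = 2π√(0.61/68.6) = 0.5925 s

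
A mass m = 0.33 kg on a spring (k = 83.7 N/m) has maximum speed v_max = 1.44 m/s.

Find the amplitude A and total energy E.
½mv²_max = ½kA² → A = v_max√(m/k) = 1.44×√(0.33/83.7) = 0.09042 m = 9.042 cm
E = ½mv²_max = ½×0.33×1.44² = 0.3421 J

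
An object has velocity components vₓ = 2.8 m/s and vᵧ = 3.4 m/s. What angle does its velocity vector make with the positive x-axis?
θ = arctan(vᵧ/vₓ) = arctan(3.4/2.8) = 50.53°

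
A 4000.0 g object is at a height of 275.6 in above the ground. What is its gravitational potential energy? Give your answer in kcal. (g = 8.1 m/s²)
PE = mgh = 4 kg × 8.1 m/s² × 7 m = 226.8 J = 0.05421 kcal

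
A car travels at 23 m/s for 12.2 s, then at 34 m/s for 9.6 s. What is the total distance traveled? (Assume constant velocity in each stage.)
d₁ = v₁t₁ = 23 × 12.2 = 280.6 m
d₂ = v₂t₂ = 34 × 9.6 = 326.4 m
d_total = 280.6 + 326.4 = 607.0 m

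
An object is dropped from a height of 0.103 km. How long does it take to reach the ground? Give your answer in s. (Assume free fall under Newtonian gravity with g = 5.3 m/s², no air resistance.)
t = √(2h/g) (with unit conversion) = 6.234 s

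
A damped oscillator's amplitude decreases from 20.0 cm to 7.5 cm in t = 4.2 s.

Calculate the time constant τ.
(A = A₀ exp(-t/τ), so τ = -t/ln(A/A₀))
A/A₀ = 7.5/20.0 = 0.375; ln(A/A₀) = -0.9808
τ = −t/ln(A/A₀) = −4.2/-0.9808 = 4.282 s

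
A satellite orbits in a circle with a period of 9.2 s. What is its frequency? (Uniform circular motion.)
f = 1/T = 1/9.2 = 0.1087 Hz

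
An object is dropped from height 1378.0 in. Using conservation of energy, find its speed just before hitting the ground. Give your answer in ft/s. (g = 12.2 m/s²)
mgh = ½mv² → v = √(2gh) = √(2×12.2×35) = 29.22 m/s = 95.88 ft/s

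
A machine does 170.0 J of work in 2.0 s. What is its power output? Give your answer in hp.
P = W/t = 170 J / 2 s = 85 W = 0.114 hp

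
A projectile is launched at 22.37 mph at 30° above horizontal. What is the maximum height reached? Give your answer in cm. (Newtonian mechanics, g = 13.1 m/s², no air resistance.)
H = v₀²sin²(θ)/(2g) (with unit conversion) = 95.43 cm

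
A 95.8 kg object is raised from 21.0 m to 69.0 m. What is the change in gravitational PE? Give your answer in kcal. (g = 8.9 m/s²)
ΔPE = mg(h₂ − h₁) = 95.8 kg × 8.9 m/s² × (69 − 21) m = 4.093e+04 J = 9.781 kcal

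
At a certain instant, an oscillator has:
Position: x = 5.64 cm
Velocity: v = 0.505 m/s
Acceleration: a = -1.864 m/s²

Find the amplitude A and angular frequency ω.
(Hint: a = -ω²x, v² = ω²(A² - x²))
a = −ω²x → ω = √(|a|/x) = √(1.864/0.0564) = 5.749 rad/s
v² = ω²(A² − x²) → A = √(x² + v²/ω²) = √(0.0564² + 0.505²/5.749²) = 0.1044 m = 10.44 cm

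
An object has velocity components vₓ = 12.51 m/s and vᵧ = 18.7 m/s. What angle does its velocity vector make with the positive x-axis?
θ = arctan(vᵧ/vₓ) = arctan(18.7/12.51) = 56.22°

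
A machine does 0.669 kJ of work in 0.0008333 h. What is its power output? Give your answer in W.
P = W/t = 669 J / 3 s = 223 W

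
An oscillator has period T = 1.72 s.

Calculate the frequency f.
f = 1/T = 1/1.72 = 0.5814 Hz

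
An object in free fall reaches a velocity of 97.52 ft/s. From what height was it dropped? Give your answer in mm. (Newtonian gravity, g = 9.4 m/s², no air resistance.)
h = v²/(2g) (with unit conversion) = 47000.0 mm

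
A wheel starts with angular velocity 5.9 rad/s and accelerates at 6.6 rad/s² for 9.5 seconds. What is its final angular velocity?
ω = ω₀ + αt = 5.9 + 6.6 × 9.5 = 68.6 rad/s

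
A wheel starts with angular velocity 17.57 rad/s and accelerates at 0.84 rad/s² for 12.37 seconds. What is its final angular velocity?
ω = ω₀ + αt = 17.57 + 0.84 × 12.37 = 27.96 rad/s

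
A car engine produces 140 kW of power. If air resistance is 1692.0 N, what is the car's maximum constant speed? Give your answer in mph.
P = Fv → v = P/F = 140000 W / 1692 N = 82.74 m/s = 185.1 mph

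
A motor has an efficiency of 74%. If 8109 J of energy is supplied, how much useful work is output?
W_out = η × W_in = 0.74 × 8109 = 6000.7 J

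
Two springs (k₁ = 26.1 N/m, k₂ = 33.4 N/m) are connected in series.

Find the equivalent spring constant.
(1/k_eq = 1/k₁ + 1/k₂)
1/k_eq = 1/26.1 + 1/33.4 = 0.068254; k_eq = 14.65 N/m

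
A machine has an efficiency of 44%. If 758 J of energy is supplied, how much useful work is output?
W_out = η × W_in = 0.44 × 758 = 333.52 J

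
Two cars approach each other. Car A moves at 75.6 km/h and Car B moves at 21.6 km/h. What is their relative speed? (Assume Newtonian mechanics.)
v_rel = v_A + v_B = 75.6 + 21.6 = 97.2 km/h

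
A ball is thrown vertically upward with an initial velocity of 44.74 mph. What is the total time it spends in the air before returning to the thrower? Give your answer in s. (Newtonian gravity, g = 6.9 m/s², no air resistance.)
t_total = 2v₀/g (with unit conversion) = 5.797 s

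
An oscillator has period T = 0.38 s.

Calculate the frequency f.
f = 1/T = 1/0.38 = 2.632 Hz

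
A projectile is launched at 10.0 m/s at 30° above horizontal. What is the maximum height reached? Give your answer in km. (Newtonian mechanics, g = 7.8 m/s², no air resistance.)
H = v₀²sin²(θ)/(2g) (with unit conversion) = 0.001603 km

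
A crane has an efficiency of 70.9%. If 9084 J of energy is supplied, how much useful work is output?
W_out = η × W_in = 0.709 × 9084 = 6440.6 J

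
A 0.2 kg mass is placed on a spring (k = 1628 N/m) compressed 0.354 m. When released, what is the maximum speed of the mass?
½kx² = ½mv² → v = x√(k/m) = 0.354×√(1628/0.2) = 31.94 m/s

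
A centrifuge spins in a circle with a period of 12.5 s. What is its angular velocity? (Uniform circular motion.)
ω = 2π/T = 2π/12.5 = 0.5027 rad/s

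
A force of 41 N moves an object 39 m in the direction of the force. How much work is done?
W = Fd = 41×39 = 1599.0 J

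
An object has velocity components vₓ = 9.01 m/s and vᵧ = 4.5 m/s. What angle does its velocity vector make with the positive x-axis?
θ = arctan(vᵧ/vₓ) = arctan(4.5/9.01) = 26.54°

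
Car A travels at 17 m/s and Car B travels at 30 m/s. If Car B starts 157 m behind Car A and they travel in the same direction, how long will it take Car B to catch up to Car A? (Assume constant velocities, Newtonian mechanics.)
Relative speed: v_rel = 30 - 17 = 13 m/s
Time to catch: t = d₀/v_rel = 157/13 = 12.08 s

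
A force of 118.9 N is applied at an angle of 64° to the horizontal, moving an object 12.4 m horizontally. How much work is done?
W = Fd cosθ = 118.9×12.4×cos(64°) = 646.32 J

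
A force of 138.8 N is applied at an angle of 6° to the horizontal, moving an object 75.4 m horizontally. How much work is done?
W = Fd cosθ = 138.8×75.4×cos(6°) = 10408.0 J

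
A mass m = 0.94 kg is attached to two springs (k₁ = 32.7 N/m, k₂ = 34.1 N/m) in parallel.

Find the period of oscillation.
k_eq = k₁+k₂ = 66.8 N/m
T = 2π√(m/k_eq) = 2π√(0.94/66.8) = 0.7453 s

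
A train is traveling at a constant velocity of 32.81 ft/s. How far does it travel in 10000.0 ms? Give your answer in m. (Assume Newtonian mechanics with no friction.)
d = vt (with unit conversion) = 100.0 m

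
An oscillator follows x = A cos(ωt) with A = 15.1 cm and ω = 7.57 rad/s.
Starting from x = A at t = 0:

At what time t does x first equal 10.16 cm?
cos(ωt) = x/A = 10.16/15.1 = 0.6728
ωt = arccos(0.6728) = 0.8327 rad
t = 0.8327/7.57 = 0.11 s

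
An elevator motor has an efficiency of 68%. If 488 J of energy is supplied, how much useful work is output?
W_out = η × W_in = 0.68 × 488 = 331.84 J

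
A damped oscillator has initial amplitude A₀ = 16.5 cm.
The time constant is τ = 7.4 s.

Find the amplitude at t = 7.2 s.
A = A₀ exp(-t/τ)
A = A₀ exp(−t/τ) = 16.5×exp(−7.2/7.4) = 6.236 cm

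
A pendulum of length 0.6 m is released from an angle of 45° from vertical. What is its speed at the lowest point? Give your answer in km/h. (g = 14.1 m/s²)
h = L(1 − cosθ) = 0.6×(1 − cos45°) = 0.1757 m
v = √(2gh) = √(2×14.1×0.1757) = 2.226 m/s = 8.014 km/h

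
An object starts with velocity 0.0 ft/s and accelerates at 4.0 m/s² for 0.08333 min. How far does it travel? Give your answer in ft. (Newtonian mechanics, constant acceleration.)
d = v₀t + ½at² (with unit conversion) = 164.0 ft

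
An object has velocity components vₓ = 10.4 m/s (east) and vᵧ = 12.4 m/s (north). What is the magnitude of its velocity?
|v| = √(vₓ² + vᵧ²) = √(10.4² + 12.4²) = √(261.92) = 16.18 m/s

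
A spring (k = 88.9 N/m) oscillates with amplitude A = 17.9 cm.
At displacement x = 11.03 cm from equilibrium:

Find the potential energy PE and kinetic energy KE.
E_total = ½kA² = ½×88.9×(0.179)² = 1.424 J
PE = ½kx² = ½×88.9×(0.1103)² = 0.5408 J
KE = E_total − PE = 0.8834 J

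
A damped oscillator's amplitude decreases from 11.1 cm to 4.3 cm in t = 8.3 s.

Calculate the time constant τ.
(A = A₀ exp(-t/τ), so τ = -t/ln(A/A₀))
A/A₀ = 4.3/11.1 = 0.3874; ln(A/A₀) = -0.9483
τ = −t/ln(A/A₀) = −8.3/-0.9483 = 8.752 s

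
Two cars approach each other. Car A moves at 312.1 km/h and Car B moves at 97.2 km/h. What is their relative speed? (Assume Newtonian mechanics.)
v_rel = v_A + v_B = 312.1 + 97.2 = 409.3 km/h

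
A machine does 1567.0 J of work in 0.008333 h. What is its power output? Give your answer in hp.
P = W/t = 1567 J / 30 s = 52.24 W = 0.07005 hp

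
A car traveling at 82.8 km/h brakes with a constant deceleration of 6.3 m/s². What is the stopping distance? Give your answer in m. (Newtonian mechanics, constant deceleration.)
d = v₀² / (2a) (with unit conversion) = 41.98 m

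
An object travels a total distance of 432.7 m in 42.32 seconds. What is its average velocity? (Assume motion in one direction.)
v_avg = Δd / Δt = 432.7 / 42.32 = 10.22 m/s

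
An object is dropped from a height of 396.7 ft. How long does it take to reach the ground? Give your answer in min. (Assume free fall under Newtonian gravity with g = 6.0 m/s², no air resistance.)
t = √(2h/g) (with unit conversion) = 0.1058 min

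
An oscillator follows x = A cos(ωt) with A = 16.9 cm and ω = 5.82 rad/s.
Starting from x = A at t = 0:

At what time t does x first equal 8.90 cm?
cos(ωt) = x/A = 8.9/16.9 = 0.5266
ωt = arccos(0.5266) = 1.016 rad
t = 1.016/5.82 = 0.1746 s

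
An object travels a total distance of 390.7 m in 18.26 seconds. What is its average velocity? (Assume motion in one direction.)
v_avg = Δd / Δt = 390.7 / 18.26 = 21.4 m/s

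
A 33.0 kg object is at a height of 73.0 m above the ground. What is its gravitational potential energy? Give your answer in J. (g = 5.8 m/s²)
PE = mgh = 33 kg × 5.8 m/s² × 73 m = 1.397e+04 J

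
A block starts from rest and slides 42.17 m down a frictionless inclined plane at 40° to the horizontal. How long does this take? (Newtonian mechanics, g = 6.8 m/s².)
a = g sin(θ) = 6.8 × sin(40°) = 4.37 m/s²
t = √(2d/a) = √(2 × 42.17 / 4.37) = 4.39 s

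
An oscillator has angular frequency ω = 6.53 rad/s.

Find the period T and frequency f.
T = 2π/ω = 2π/6.53 = 0.9622 s; f = ω/2π = 1.039 Hz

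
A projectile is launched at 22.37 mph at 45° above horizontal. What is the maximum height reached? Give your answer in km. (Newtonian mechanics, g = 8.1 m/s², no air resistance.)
H = v₀²sin²(θ)/(2g) (with unit conversion) = 0.003087 km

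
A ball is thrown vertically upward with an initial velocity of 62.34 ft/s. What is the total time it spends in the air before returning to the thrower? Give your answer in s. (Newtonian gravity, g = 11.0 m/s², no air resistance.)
t_total = 2v₀/g (with unit conversion) = 3.455 s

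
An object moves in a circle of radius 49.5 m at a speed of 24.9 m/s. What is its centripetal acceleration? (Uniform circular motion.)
a_c = v²/r = 24.9²/49.5 = 620.01/49.5 = 12.53 m/s²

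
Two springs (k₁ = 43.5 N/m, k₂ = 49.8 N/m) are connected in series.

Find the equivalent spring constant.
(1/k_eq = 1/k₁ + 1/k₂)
1/k_eq = 1/43.5 + 1/49.8 = 0.043069; k_eq = 23.22 N/m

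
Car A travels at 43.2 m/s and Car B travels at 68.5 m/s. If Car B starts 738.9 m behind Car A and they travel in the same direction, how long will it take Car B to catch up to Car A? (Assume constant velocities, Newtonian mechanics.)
Relative speed: v_rel = 68.5 - 43.2 = 25.3 m/s
Time to catch: t = d₀/v_rel = 738.9/25.3 = 29.21 s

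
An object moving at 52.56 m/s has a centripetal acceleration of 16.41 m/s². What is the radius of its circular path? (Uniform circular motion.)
r = v²/a_c = 52.56²/16.41 = 168.35 m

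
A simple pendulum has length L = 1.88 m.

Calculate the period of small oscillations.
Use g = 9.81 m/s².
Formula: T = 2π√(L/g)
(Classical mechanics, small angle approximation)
T = 2π√(L/g) = 2π√(1.88/9.81) = 2.751 s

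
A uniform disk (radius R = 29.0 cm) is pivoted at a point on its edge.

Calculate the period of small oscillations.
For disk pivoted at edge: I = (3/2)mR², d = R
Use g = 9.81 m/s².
I/m = (3/2)R² = 0.1261 m²; d = R = 0.29 m
T = 2π√((3/2)R²/(gR)) = 2π√(3R/(2g)) = 1.323 s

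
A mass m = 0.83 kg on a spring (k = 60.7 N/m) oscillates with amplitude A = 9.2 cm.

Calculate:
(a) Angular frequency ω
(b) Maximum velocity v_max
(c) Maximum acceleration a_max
ω = √(k/m) = √(60.7/0.83) = 8.552 rad/s
v_max = ωA = 8.552×0.092 = 0.7868 m/s
a_max = ω²A = 8.552²×0.092 = 6.728 m/s²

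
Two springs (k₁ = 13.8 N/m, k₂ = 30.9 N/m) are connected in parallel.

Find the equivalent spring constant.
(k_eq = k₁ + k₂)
k_eq = k₁ + k₂ = 13.8 + 30.9 = 44.7 N/m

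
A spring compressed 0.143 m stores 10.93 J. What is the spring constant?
PE = ½kx² → k = 2PE/x² = 2×10.93/0.143² = 1069.0 N/m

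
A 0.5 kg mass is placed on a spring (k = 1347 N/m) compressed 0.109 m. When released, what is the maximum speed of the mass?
½kx² = ½mv² → v = x√(k/m) = 0.109×√(1347/0.5) = 5.658 m/s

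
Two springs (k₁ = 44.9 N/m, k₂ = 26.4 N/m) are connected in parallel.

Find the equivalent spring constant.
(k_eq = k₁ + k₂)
k_eq = k₁ + k₂ = 44.9 + 26.4 = 71.3 N/m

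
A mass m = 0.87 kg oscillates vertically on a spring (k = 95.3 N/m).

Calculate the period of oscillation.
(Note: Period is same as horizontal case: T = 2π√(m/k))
T = 2π√(m/k) = 2π√(0.87/95.3) = 0.6003 s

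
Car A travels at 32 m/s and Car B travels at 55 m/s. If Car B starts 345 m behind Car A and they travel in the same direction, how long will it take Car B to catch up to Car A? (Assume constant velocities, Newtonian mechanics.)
Relative speed: v_rel = 55 - 32 = 23 m/s
Time to catch: t = d₀/v_rel = 345/23 = 15.0 s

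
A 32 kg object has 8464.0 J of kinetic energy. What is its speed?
KE = ½mv² → v = √(2KE/m) = √(2×8464.0/32) = 23.0 m/s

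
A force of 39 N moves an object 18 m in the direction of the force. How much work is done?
W = Fd = 39×18 = 702.0 J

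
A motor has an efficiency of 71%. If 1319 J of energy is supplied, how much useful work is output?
W_out = η × W_in = 0.71 × 1319 = 936.49 J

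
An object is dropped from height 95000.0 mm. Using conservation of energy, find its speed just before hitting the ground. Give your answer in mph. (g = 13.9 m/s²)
mgh = ½mv² → v = √(2gh) = √(2×13.9×95) = 51.39 m/s = 115.0 mph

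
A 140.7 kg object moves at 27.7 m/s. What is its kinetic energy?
KE = ½mv² = ½×140.7×27.7² = 53978.85 J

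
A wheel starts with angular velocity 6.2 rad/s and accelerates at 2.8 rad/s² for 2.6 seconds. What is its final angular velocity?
ω = ω₀ + αt = 6.2 + 2.8 × 2.6 = 13.48 rad/s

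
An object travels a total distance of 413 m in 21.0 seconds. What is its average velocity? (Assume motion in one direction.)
v_avg = Δd / Δt = 413 / 21.0 = 19.67 m/s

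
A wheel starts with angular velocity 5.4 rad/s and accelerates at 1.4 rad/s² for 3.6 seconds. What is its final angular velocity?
ω = ω₀ + αt = 5.4 + 1.4 × 3.6 = 10.44 rad/s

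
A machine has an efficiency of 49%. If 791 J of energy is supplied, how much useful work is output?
W_out = η × W_in = 0.49 × 791 = 387.59 J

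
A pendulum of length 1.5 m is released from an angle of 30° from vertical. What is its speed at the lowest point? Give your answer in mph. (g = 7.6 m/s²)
h = L(1 − cosθ) = 1.5×(1 − cos30°) = 0.201 m
v = √(2gh) = √(2×7.6×0.201) = 1.748 m/s = 3.91 mph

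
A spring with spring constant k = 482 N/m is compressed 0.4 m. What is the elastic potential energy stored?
PE = ½kx² = ½×482×0.4² = 38.56 J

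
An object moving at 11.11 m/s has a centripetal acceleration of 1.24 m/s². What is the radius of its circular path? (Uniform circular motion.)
r = v²/a_c = 11.11²/1.24 = 99.54 m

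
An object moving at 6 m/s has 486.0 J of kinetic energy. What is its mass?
KE = ½mv² → m = 2KE/v² = 2×486.0/6² = 27.0 kg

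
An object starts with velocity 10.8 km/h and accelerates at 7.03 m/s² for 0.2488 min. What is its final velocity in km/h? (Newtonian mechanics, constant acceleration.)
v = v₀ + at (with unit conversion) = 388.6 km/h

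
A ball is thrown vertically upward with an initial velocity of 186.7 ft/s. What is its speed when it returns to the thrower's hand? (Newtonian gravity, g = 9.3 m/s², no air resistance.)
By conservation of energy, the ball returns at the same speed = 186.7 ft/s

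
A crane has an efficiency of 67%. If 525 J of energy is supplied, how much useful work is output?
W_out = η × W_in = 0.67 × 525 = 351.75 J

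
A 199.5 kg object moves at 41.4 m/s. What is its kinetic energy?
KE = ½mv² = ½×199.5×41.4² = 170967.5 J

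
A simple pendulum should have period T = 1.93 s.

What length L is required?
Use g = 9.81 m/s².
T = 2π√(L/g) → L = g(T/2π)² = 9.81×(1.93/2π)² = 0.9256 m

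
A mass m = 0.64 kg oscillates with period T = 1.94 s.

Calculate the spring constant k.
T = 2π√(m/k) → k = m(2π/T)² = 0.64×(2π/1.94)² = 6.713 N/m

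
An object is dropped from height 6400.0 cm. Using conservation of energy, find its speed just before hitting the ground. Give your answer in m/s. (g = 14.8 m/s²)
mgh = ½mv² → v = √(2gh) = √(2×14.8×64) = 43.52 m/s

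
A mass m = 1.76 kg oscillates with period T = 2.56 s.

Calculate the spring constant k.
T = 2π√(m/k) → k = m(2π/T)² = 1.76×(2π/2.56)² = 10.6 N/m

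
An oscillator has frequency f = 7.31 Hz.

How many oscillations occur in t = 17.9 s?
n = f×t = 7.31×17.9 = 130.8 oscillations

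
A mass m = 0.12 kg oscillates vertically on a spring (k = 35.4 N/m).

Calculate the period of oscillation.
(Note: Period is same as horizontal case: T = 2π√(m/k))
T = 2π√(m/k) = 2π√(0.12/35.4) = 0.3658 s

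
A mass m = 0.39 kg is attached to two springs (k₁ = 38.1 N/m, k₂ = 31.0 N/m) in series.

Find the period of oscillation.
k_eq = k₁k₂/(k₁+k₂) = 17.09 N/m
T = 2π√(m/k_eq) = 2π√(0.39/17.09) = 0.9491 s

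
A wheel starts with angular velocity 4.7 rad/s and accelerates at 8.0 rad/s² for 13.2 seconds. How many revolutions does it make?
θ = ω₀t + ½αt² = 4.7×13.2 + ½×8.0×13.2² = 759.0 rad
Revolutions = θ/(2π) = 759.0/(2π) = 120.8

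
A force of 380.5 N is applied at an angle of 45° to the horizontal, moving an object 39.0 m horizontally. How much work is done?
W = Fd cosθ = 380.5×39.0×cos(45°) = 10493.0 J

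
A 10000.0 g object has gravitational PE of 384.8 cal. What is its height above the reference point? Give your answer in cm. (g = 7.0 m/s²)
PE = mgh → h = PE/(mg) = 1610 J / (10 kg × 7.0 m/s²) = 23 m = 2300.0 cm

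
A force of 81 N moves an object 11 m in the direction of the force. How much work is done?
W = Fd = 81×11 = 891.0 J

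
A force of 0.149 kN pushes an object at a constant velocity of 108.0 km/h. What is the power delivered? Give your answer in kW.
P = Fv = 149 N × 30 m/s = 4470 W = 4.47 kW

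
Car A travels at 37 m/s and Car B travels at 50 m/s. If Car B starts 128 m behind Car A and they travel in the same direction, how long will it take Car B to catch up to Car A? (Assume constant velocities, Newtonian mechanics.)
Relative speed: v_rel = 50 - 37 = 13 m/s
Time to catch: t = d₀/v_rel = 128/13 = 9.85 s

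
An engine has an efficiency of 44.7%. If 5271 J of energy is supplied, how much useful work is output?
W_out = η × W_in = 0.447 × 5271 = 2356.1 J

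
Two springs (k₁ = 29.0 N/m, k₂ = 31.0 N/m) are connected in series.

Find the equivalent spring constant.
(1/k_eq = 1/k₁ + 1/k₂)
1/k_eq = 1/29.0 + 1/31.0 = 0.066741; k_eq = 14.98 N/m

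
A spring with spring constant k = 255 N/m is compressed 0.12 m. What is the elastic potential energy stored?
PE = ½kx² = ½×255×0.12² = 1.836 J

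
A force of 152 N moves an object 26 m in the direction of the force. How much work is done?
W = Fd = 152×26 = 3952.0 J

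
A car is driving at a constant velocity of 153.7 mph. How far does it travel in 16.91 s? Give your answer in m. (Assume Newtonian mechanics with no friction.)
d = vt (with unit conversion) = 1162.0 m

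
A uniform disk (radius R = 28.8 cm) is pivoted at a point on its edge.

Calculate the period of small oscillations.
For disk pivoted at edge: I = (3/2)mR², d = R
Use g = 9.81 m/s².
I/m = (3/2)R² = 0.1244 m²; d = R = 0.288 m
T = 2π√((3/2)R²/(gR)) = 2π√(3R/(2g)) = 1.319 s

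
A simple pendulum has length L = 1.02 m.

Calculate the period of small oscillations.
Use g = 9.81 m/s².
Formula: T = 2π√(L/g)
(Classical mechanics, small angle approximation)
T = 2π√(L/g) = 2π√(1.02/9.81) = 2.026 s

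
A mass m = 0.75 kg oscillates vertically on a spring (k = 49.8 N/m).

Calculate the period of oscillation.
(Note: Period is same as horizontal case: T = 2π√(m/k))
T = 2π√(m/k) = 2π√(0.75/49.8) = 0.7711 s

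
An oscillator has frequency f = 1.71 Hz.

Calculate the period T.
T = 1/f = 1/1.71 = 0.5848 s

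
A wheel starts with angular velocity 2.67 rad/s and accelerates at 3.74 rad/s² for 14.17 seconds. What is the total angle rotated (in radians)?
θ = ω₀t + ½αt² = 2.67×14.17 + ½×3.74×14.17² = 413.31 rad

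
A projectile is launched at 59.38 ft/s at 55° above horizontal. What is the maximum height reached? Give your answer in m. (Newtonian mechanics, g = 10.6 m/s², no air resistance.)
H = v₀²sin²(θ)/(2g) (with unit conversion) = 10.37 m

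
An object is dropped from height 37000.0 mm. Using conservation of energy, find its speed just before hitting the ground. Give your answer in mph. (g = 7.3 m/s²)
mgh = ½mv² → v = √(2gh) = √(2×7.3×37) = 23.24 m/s = 51.99 mph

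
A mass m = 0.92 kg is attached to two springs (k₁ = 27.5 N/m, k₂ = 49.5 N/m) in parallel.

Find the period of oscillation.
k_eq = k₁+k₂ = 77 N/m
T = 2π√(m/k_eq) = 2π√(0.92/77) = 0.6868 s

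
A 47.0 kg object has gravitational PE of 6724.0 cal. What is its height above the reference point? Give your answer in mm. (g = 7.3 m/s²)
PE = mgh → h = PE/(mg) = 2.813e+04 J / (47 kg × 7.3 m/s²) = 82 m = 82000.0 mm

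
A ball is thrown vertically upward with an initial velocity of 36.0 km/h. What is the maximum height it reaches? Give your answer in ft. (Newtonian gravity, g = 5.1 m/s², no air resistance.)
h_max = v₀²/(2g) (with unit conversion) = 32.17 ft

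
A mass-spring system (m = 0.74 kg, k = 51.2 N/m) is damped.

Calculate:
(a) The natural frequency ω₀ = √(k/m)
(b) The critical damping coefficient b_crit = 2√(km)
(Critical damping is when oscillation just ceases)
ω₀ = √(k/m) = √(51.2/0.74) = 8.318 rad/s
b_crit = 2√(km) = 2√(51.2×0.74) = 12.31 kg/s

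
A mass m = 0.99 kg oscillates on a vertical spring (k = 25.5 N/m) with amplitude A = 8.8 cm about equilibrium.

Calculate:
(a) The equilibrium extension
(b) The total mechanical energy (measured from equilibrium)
x_eq = mg/k = 0.99×9.81/25.5 = 0.3809 m = 38.09 cm
E = ½kA² = ½×25.5×(0.088)² = 0.09874 J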